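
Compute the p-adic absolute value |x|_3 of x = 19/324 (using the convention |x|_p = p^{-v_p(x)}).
|19/324|_3 = 81

Step 1 — compute v_3(x) by factoring powers of 3 out of the numerator and denominator: v_3(19/324) = -4. Step 2 — apply |x|_p = p^{-v_p(x)} = 3^{4} = 81.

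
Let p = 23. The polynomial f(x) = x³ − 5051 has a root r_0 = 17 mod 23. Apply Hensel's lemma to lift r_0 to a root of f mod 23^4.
r_3 = 54711 (mod 279841)

Hensel: r_{i+1} = r_i − f(r_i)/f′(r_i) mod 23^{i+2}, where f′(x) = 3x². Iterate:
  r_0 = 17 (mod 23)
  r_1 = 224 (mod 529)
  r_2 = 6043 (mod 12167)
  r_3 = 54711 (mod 279841)
Final: r = 54711 with f(r) ≡ 0 mod 23^4.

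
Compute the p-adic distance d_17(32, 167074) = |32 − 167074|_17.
d_17(32, 167074) = 1/83521

Step 1 — x − y = 32 − 167074 = -167042. Step 2 — v_17(-167042) = 4 (factor: -167042 = −(17^4 · 2); the sign does not affect v_p). Step 3 — |x − y|_17 = 17^{-4} = 1/83521.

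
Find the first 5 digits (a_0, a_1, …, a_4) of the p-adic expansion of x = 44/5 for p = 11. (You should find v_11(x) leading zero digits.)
(a_0, …, a_4) = (0, 3, 2, 2, 2)

v_11(44/5) = 1, so a_0 = ... = a_0 = 0. Factor out: x = 11^1 · u with u = 4/5 a unit in ℤ_11. Expand u iteratively via a_{v+i} = u_i mod 11, u_{i+1} = (u_i − a_{v+i})/11:
  u_0 = 4/5;  a_1 = 3;  u_1 = (u_0 − 3)/11 = -1/5
  u_1 = -1/5;  a_2 = 2;  u_2 = (u_1 − 2)/11 = -1/5
  u_2 = -1/5;  a_3 = 2;  u_3 = (u_2 − 2)/11 = -1/5
  u_3 = -1/5;  a_4 = 2;  u_4 = (u_3 − 2)/11 = -1/5
Digits: (0, 3, 2, 2, 2).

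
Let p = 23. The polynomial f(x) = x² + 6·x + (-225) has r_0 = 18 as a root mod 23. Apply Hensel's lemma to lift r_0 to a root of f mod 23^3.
r_2 = 7608 (mod 12167)

Hensel: r_{i+1} = r_i − f(r_i)·(f′(r_i))^{-1} mod 23^{i+2}, f′(x) = 2x + 6. Iterate:
  r_0 = 18 (mod 23)
  r_1 = 202 (mod 529)
  r_2 = 7608 (mod 12167)
Final: r = 7608 satisfies f(r) ≡ 0 mod 23^3.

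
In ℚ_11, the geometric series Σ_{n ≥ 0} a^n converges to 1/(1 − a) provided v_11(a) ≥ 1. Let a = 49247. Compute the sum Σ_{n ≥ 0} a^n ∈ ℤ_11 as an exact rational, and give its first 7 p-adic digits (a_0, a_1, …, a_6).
Σ a^n = 1/(1 − a) = -1/49246;  first 7 digits = (1, 0, 0, 4, 3, 0, 5)

v_11(a) = 3 ≥ 1, so the series converges in ℤ_11 to 1/(1 − a) = 1/(1 − 49247) = -1/49246. Expand this rational in ℤ_11: compute digits iteratively via d_i = x_i mod 11, x_{i+1} = (x_i − d_i)/11. The first 7 digits are (1, 0, 0, 4, 3, 0, 5).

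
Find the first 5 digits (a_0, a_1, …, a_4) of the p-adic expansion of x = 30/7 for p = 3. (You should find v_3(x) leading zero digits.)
(a_0, …, a_4) = (0, 1, 1, 1, 0)

v_3(30/7) = 1, so a_0 = ... = a_0 = 0. Factor out: x = 3^1 · u with u = 10/7 a unit in ℤ_3. Expand u iteratively via a_{v+i} = u_i mod 3, u_{i+1} = (u_i − a_{v+i})/3:
  u_0 = 10/7;  a_1 = 1;  u_1 = (u_0 − 1)/3 = 1/7
  u_1 = 1/7;  a_2 = 1;  u_2 = (u_1 − 1)/3 = -2/7
  u_2 = -2/7;  a_3 = 1;  u_3 = (u_2 − 1)/3 = -3/7
  u_3 = -3/7;  a_4 = 0;  u_4 = (u_3 − 0)/3 = -1/7
Digits: (0, 1, 1, 1, 0).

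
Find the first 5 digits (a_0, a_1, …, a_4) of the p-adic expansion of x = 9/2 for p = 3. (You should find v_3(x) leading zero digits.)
(a_0, …, a_4) = (0, 0, 2, 1, 1)

v_3(9/2) = 2, so a_0 = ... = a_1 = 0. Factor out: x = 3^2 · u with u = 1/2 a unit in ℤ_3. Expand u iteratively via a_{v+i} = u_i mod 3, u_{i+1} = (u_i − a_{v+i})/3:
  u_0 = 1/2;  a_2 = 2;  u_1 = (u_0 − 2)/3 = -1/2
  u_1 = -1/2;  a_3 = 1;  u_2 = (u_1 − 1)/3 = -1/2
  u_2 = -1/2;  a_4 = 1;  u_3 = (u_2 − 1)/3 = -1/2
Digits: (0, 0, 2, 1, 1).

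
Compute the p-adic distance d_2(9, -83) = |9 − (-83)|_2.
d_2(9, -83) = 1/4

Step 1 — x − y = 9 − (-83) = 92. Step 2 — v_2(92) = 2 (factor: 92 = (2^2 · 23); the sign does not affect v_p). Step 3 — |x − y|_2 = 2^{-2} = 1/4.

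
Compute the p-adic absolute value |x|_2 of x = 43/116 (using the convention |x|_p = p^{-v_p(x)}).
|43/116|_2 = 4

Step 1 — compute v_2(x) by factoring powers of 2 out of the numerator and denominator: v_2(43/116) = -2. Step 2 — apply |x|_p = p^{-v_p(x)} = 2^{2} = 4.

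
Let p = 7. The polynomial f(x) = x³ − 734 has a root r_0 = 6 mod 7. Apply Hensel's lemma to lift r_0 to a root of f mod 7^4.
r_3 = 244 (mod 2401)

Hensel: r_{i+1} = r_i − f(r_i)/f′(r_i) mod 7^{i+2}, where f′(x) = 3x². Iterate:
  r_0 = 6 (mod 7)
  r_1 = 48 (mod 49)
  r_2 = 244 (mod 343)
  r_3 = 244 (mod 2401)
Final: r = 244 with f(r) ≡ 0 mod 7^4.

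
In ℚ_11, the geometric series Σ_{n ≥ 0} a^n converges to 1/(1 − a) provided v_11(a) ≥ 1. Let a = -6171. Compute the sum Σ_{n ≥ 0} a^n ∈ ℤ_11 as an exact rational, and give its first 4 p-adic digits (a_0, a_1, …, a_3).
Σ a^n = 1/(1 − a) = 1/6172;  first 4 digits = (1, 0, 4, 6)

v_11(a) = 2 ≥ 1, so the series converges in ℤ_11 to 1/(1 − a) = 1/(1 − (-6171)) = 1/6172. Expand this rational in ℤ_11: compute digits iteratively via d_i = x_i mod 11, x_{i+1} = (x_i − d_i)/11. The first 4 digits are (1, 0, 4, 6).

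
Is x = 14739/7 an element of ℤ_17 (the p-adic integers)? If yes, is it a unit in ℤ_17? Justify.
x ∈ ℤ_17 but not a unit; v_17(x) = 3 > 0

ℤ_17 = {x ∈ ℚ_17 : v_17(x) ≥ 0} and ℤ_17^× = {x ∈ ℤ_17 : v_17(x) = 0}. Here v_17(14739/7) = v_17(num) − v_17(den) = 3; compare against these criteria.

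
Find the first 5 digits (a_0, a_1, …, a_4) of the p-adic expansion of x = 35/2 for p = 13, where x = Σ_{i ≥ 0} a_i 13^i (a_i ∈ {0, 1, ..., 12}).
(a_0, …, a_4) = (11, 7, 6, 6, 6)

v_13(35/2) = 0 (numerator and denominator both coprime to 13), so x ∈ ℤ_13^×. Compute digits iteratively via a_i = x_i mod 13, x_{i+1} = (x_i − a_i)/13, with x_0 = x:
  x_0 = 35/2;  a_0 = 11;  x_1 = (x_0 − 11)/13 = 1/2
  x_1 = 1/2;  a_1 = 7;  x_2 = (x_1 − 7)/13 = -1/2
  x_2 = -1/2;  a_2 = 6;  x_3 = (x_2 − 6)/13 = -1/2
  x_3 = -1/2;  a_3 = 6;  x_4 = (x_3 − 6)/13 = -1/2
  x_4 = -1/2;  a_4 = 6;  x_5 = (x_4 − 6)/13 = -1/2
Digits: (11, 7, 6, 6, 6).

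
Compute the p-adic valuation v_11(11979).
v_11(11979) = 3

v_11(n) is the largest exponent k such that 11^k divides n. Factor out: 11979 = 11^3 · 9. (Sign doesn't affect v_p.) So v_11(11979) = 3.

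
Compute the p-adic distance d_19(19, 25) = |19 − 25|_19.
d_19(19, 25) = 1

Step 1 — x − y = 19 − 25 = -6. Step 2 — v_19(-6) = 0 (factor: -6 = −(19^0 · 6); the sign does not affect v_p). Step 3 — |x − y|_19 = 19^{0} = 1.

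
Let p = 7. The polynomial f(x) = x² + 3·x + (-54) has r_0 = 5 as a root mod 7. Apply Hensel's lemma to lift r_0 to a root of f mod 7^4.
r_3 = 2392 (mod 2401)

Hensel: r_{i+1} = r_i − f(r_i)·(f′(r_i))^{-1} mod 7^{i+2}, f′(x) = 2x + 3. Iterate:
  r_0 = 5 (mod 7)
  r_1 = 40 (mod 49)
  r_2 = 334 (mod 343)
  r_3 = 2392 (mod 2401)
Final: r = 2392 satisfies f(r) ≡ 0 mod 7^4.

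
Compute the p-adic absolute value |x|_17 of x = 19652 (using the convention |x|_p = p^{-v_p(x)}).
|19652|_17 = 1/4913

Step 1 — compute v_17(x) by factoring powers of 17 out of the numerator and denominator: v_17(19652) = 3. Step 2 — apply |x|_p = p^{-v_p(x)} = 17^{-3} = 1/4913.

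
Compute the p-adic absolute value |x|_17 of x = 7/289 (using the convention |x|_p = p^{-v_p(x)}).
|7/289|_17 = 289

Step 1 — compute v_17(x) by factoring powers of 17 out of the numerator and denominator: v_17(7/289) = -2. Step 2 — apply |x|_p = p^{-v_p(x)} = 17^{2} = 289.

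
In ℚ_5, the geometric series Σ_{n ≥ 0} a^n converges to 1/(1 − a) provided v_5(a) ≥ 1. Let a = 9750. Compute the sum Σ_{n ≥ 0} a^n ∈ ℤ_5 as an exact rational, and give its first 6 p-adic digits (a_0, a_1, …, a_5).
Σ a^n = 1/(1 − a) = -1/9749;  first 6 digits = (1, 0, 0, 3, 0, 3)

v_5(a) = 3 ≥ 1, so the series converges in ℤ_5 to 1/(1 − a) = 1/(1 − 9750) = -1/9749. Expand this rational in ℤ_5: compute digits iteratively via d_i = x_i mod 5, x_{i+1} = (x_i − d_i)/5. The first 6 digits are (1, 0, 0, 3, 0, 3).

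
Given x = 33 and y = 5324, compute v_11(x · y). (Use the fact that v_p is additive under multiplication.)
v_11(175692) = 4

v_p(x) = 1 (factor: 33 = 11^1 · 3); v_p(y) = 3 (factor: 5324 = 11^3 · 4). Additivity: v_p(xy) = v_p(x) + v_p(y) = 1 + 3 = 4. (Direct check: xy = 175692 = 11^4 · (12).)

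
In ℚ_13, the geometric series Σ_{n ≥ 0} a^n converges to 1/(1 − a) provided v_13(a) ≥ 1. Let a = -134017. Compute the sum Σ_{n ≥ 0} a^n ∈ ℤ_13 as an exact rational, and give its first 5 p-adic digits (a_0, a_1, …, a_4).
Σ a^n = 1/(1 − a) = 1/134018;  first 5 digits = (1, 0, 0, 4, 8)

v_13(a) = 3 ≥ 1, so the series converges in ℤ_13 to 1/(1 − a) = 1/(1 − (-134017)) = 1/134018. Expand this rational in ℤ_13: compute digits iteratively via d_i = x_i mod 13, x_{i+1} = (x_i − d_i)/13. The first 5 digits are (1, 0, 0, 4, 8).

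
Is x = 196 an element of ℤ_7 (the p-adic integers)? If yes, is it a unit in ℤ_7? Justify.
x ∈ ℤ_7 but not a unit; v_7(x) = 2 > 0

ℤ_7 = {x ∈ ℚ_7 : v_7(x) ≥ 0} and ℤ_7^× = {x ∈ ℤ_7 : v_7(x) = 0}. Here v_7(196) = v_7(num) − v_7(den) = 2; compare against these criteria.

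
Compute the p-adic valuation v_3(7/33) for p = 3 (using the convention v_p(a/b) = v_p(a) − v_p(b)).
v_3(7/33) = -1

Factor powers of 3 from the numerator and denominator of the reduced fraction: 7 = 3^0 · 7 and 33 = 3^1 · 11. Apply v_p(a/b) = v_p(a) − v_p(b): v_3(7/33) = 0 − 1 = -1.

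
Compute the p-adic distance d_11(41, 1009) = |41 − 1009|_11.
d_11(41, 1009) = 1/121

Step 1 — x − y = 41 − 1009 = -968. Step 2 — v_11(-968) = 2 (factor: -968 = −(11^2 · 8); the sign does not affect v_p). Step 3 — |x − y|_11 = 11^{-2} = 1/121.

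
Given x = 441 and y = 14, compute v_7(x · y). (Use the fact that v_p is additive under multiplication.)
v_7(6174) = 3

v_p(x) = 2 (factor: 441 = 7^2 · 9); v_p(y) = 1 (factor: 14 = 7^1 · 2). Additivity: v_p(xy) = v_p(x) + v_p(y) = 2 + 1 = 3. (Direct check: xy = 6174 = 7^3 · (18).)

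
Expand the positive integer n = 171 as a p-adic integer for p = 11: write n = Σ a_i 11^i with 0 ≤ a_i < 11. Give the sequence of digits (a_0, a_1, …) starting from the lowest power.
(a_0, a_1, …) = (6, 4, 1)

Repeated division by 11 gives the digits low-to-high: 171 = 6 + 4·11^1 + 1·11^2. Digit sequence: (6, 4, 1).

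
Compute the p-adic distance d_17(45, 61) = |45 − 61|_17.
d_17(45, 61) = 1

Step 1 — x − y = 45 − 61 = -16. Step 2 — v_17(-16) = 0 (factor: -16 = −(17^0 · 16); the sign does not affect v_p). Step 3 — |x − y|_17 = 17^{0} = 1.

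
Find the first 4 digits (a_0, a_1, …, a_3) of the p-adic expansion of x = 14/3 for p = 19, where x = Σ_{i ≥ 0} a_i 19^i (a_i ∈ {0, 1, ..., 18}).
(a_0, …, a_3) = (11, 6, 6, 6)

v_19(14/3) = 0 (numerator and denominator both coprime to 19), so x ∈ ℤ_19^×. Compute digits iteratively via a_i = x_i mod 19, x_{i+1} = (x_i − a_i)/19, with x_0 = x:
  x_0 = 14/3;  a_0 = 11;  x_1 = (x_0 − 11)/19 = -1/3
  x_1 = -1/3;  a_1 = 6;  x_2 = (x_1 − 6)/19 = -1/3
  x_2 = -1/3;  a_2 = 6;  x_3 = (x_2 − 6)/19 = -1/3
  x_3 = -1/3;  a_3 = 6;  x_4 = (x_3 − 6)/19 = -1/3
Digits: (11, 6, 6, 6).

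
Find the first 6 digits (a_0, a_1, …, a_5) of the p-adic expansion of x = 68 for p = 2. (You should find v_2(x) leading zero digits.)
(a_0, …, a_5) = (0, 0, 1, 0, 0, 0)

v_2(68) = 2, so a_0 = ... = a_1 = 0. Factor out: x = 2^2 · u with u = 17 a unit in ℤ_2. Expand u iteratively via a_{v+i} = u_i mod 2, u_{i+1} = (u_i − a_{v+i})/2:
  u_0 = 17;  a_2 = 1;  u_1 = (u_0 − 1)/2 = 8
  u_1 = 8;  a_3 = 0;  u_2 = (u_1 − 0)/2 = 4
  u_2 = 4;  a_4 = 0;  u_3 = (u_2 − 0)/2 = 2
  u_3 = 2;  a_5 = 0;  u_4 = (u_3 − 0)/2 = 1
Digits: (0, 0, 1, 0, 0, 0).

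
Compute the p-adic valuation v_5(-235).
v_5(-235) = 1

v_5(n) is the largest exponent k such that 5^k divides n. Factor out: -235 = -5^1 · 47. (Sign doesn't affect v_p.) So v_5(-235) = 1.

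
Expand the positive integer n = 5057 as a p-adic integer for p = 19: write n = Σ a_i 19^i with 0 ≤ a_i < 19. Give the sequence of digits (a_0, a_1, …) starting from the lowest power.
(a_0, a_1, …) = (3, 0, 14)

Repeated division by 19 gives the digits low-to-high: 5057 = 3 + 14·19^2. Digit sequence: (3, 0, 14).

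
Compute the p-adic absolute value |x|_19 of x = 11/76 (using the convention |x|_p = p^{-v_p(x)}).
|11/76|_19 = 19

Step 1 — compute v_19(x) by factoring powers of 19 out of the numerator and denominator: v_19(11/76) = -1. Step 2 — apply |x|_p = p^{-v_p(x)} = 19^{1} = 19.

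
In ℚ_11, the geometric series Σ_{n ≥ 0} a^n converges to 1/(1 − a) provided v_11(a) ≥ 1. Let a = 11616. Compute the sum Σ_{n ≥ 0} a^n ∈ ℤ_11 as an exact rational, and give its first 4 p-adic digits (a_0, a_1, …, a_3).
Σ a^n = 1/(1 − a) = -1/11615;  first 4 digits = (1, 0, 8, 8)

v_11(a) = 2 ≥ 1, so the series converges in ℤ_11 to 1/(1 − a) = 1/(1 − 11616) = -1/11615. Expand this rational in ℤ_11: compute digits iteratively via d_i = x_i mod 11, x_{i+1} = (x_i − d_i)/11. The first 4 digits are (1, 0, 8, 8).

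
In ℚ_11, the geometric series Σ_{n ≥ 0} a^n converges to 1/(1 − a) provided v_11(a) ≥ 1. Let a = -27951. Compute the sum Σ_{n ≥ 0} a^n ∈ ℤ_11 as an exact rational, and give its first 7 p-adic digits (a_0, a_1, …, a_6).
Σ a^n = 1/(1 − a) = 1/27952;  first 7 digits = (1, 0, 0, 1, 9, 10, 0)

v_11(a) = 3 ≥ 1, so the series converges in ℤ_11 to 1/(1 − a) = 1/(1 − (-27951)) = 1/27952. Expand this rational in ℤ_11: compute digits iteratively via d_i = x_i mod 11, x_{i+1} = (x_i − d_i)/11. The first 7 digits are (1, 0, 0, 1, 9, 10, 0).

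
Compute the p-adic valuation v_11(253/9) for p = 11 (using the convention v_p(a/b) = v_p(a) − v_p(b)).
v_11(253/9) = 1

Factor powers of 11 from the numerator and denominator of the reduced fraction: 253 = 11^1 · 23 and 9 = 11^0 · 9. Apply v_p(a/b) = v_p(a) − v_p(b): v_11(253/9) = 1 − 0 = 1.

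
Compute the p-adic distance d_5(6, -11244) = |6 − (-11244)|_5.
d_5(6, -11244) = 1/625

Step 1 — x − y = 6 − (-11244) = 11250. Step 2 — v_5(11250) = 4 (factor: 11250 = (5^4 · 18); the sign does not affect v_p). Step 3 — |x − y|_5 = 5^{-4} = 1/625.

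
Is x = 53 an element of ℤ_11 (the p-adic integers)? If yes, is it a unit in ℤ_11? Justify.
x ∈ ℤ_11^× (unit); v_11(x) = 0

ℤ_11 = {x ∈ ℚ_11 : v_11(x) ≥ 0} and ℤ_11^× = {x ∈ ℤ_11 : v_11(x) = 0}. Here v_11(53) = v_11(num) − v_11(den) = 0; compare against these criteria.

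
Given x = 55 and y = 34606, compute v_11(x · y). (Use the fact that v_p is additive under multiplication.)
v_11(1903330) = 4

v_p(x) = 1 (factor: 55 = 11^1 · 5); v_p(y) = 3 (factor: 34606 = 11^3 · 26). Additivity: v_p(xy) = v_p(x) + v_p(y) = 1 + 3 = 4. (Direct check: xy = 1903330 = 11^4 · (130).)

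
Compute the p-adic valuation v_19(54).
v_19(54) = 0

v_19(n) is the largest exponent k such that 19^k divides n. Factor out: 54 = 19^0 · 54. (Sign doesn't affect v_p.) So v_19(54) = 0.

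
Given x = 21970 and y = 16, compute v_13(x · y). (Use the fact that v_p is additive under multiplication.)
v_13(351520) = 3

v_p(x) = 3 (factor: 21970 = 13^3 · 10); v_p(y) = 0 (factor: 16 = 13^0 · 16). Additivity: v_p(xy) = v_p(x) + v_p(y) = 3 + 0 = 3. (Direct check: xy = 351520 = 13^3 · (160).)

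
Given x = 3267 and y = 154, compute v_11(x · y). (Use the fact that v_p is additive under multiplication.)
v_11(503118) = 3

v_p(x) = 2 (factor: 3267 = 11^2 · 27); v_p(y) = 1 (factor: 154 = 11^1 · 14). Additivity: v_p(xy) = v_p(x) + v_p(y) = 2 + 1 = 3. (Direct check: xy = 503118 = 11^3 · (378).)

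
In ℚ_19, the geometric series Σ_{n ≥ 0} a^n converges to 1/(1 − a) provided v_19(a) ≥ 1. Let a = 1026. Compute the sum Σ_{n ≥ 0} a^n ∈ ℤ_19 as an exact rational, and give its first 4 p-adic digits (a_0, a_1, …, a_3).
Σ a^n = 1/(1 − a) = -1/1025;  first 4 digits = (1, 16, 11, 12)

v_19(a) = 1 ≥ 1, so the series converges in ℤ_19 to 1/(1 − a) = 1/(1 − 1026) = -1/1025. Expand this rational in ℤ_19: compute digits iteratively via d_i = x_i mod 19, x_{i+1} = (x_i − d_i)/19. The first 4 digits are (1, 16, 11, 12).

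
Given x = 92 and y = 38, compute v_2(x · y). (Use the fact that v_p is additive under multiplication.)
v_2(3496) = 3

v_p(x) = 2 (factor: 92 = 2^2 · 23); v_p(y) = 1 (factor: 38 = 2^1 · 19). Additivity: v_p(xy) = v_p(x) + v_p(y) = 2 + 1 = 3. (Direct check: xy = 3496 = 2^3 · (437).)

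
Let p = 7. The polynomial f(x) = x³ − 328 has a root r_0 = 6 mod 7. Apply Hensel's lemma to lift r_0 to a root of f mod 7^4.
r_3 = 2036 (mod 2401)

Hensel: r_{i+1} = r_i − f(r_i)/f′(r_i) mod 7^{i+2}, where f′(x) = 3x². Iterate:
  r_0 = 6 (mod 7)
  r_1 = 27 (mod 49)
  r_2 = 321 (mod 343)
  r_3 = 2036 (mod 2401)
Final: r = 2036 with f(r) ≡ 0 mod 7^4.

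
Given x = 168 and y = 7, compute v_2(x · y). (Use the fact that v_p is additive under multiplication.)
v_2(1176) = 3

v_p(x) = 3 (factor: 168 = 2^3 · 21); v_p(y) = 0 (factor: 7 = 2^0 · 7). Additivity: v_p(xy) = v_p(x) + v_p(y) = 3 + 0 = 3. (Direct check: xy = 1176 = 2^3 · (147).)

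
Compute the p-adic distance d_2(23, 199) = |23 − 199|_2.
d_2(23, 199) = 1/16

Step 1 — x − y = 23 − 199 = -176. Step 2 — v_2(-176) = 4 (factor: -176 = −(2^4 · 11); the sign does not affect v_p). Step 3 — |x − y|_2 = 2^{-4} = 1/16.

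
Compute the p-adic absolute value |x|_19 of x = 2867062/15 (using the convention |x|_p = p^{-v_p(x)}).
|2867062/15|_19 = 1/130321

Step 1 — compute v_19(x) by factoring powers of 19 out of the numerator and denominator: v_19(2867062/15) = 4. Step 2 — apply |x|_p = p^{-v_p(x)} = 19^{-4} = 1/130321.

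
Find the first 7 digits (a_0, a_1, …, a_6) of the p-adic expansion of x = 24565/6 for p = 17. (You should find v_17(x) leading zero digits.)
(a_0, …, a_6) = (0, 0, 0, 15, 2, 14, 2)

v_17(24565/6) = 3, so a_0 = ... = a_2 = 0. Factor out: x = 17^3 · u with u = 5/6 a unit in ℤ_17. Expand u iteratively via a_{v+i} = u_i mod 17, u_{i+1} = (u_i − a_{v+i})/17:
  u_0 = 5/6;  a_3 = 15;  u_1 = (u_0 − 15)/17 = -5/6
  u_1 = -5/6;  a_4 = 2;  u_2 = (u_1 − 2)/17 = -1/6
  u_2 = -1/6;  a_5 = 14;  u_3 = (u_2 − 14)/17 = -5/6
  u_3 = -5/6;  a_6 = 2;  u_4 = (u_3 − 2)/17 = -1/6
Digits: (0, 0, 0, 15, 2, 14, 2).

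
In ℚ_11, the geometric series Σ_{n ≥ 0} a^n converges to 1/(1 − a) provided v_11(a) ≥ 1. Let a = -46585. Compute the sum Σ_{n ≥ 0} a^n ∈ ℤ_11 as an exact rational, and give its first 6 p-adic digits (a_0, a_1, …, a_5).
Σ a^n = 1/(1 − a) = 1/46586;  first 6 digits = (1, 0, 0, 9, 7, 10)

v_11(a) = 3 ≥ 1, so the series converges in ℤ_11 to 1/(1 − a) = 1/(1 − (-46585)) = 1/46586. Expand this rational in ℤ_11: compute digits iteratively via d_i = x_i mod 11, x_{i+1} = (x_i − d_i)/11. The first 6 digits are (1, 0, 0, 9, 7, 10).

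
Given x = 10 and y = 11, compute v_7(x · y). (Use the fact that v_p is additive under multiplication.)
v_7(110) = 0

v_p(x) = 0 (factor: 10 = 7^0 · 10); v_p(y) = 0 (factor: 11 = 7^0 · 11). Additivity: v_p(xy) = v_p(x) + v_p(y) = 0 + 0 = 0. (Direct check: xy = 110 = 7^0 · (110).)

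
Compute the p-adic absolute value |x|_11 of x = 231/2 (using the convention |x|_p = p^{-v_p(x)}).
|231/2|_11 = 1/11

Step 1 — compute v_11(x) by factoring powers of 11 out of the numerator and denominator: v_11(231/2) = 1. Step 2 — apply |x|_p = p^{-v_p(x)} = 11^{-1} = 1/11.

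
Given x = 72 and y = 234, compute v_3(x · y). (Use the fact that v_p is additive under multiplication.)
v_3(16848) = 4

v_p(x) = 2 (factor: 72 = 3^2 · 8); v_p(y) = 2 (factor: 234 = 3^2 · 26). Additivity: v_p(xy) = v_p(x) + v_p(y) = 2 + 2 = 4. (Direct check: xy = 16848 = 3^4 · (208).)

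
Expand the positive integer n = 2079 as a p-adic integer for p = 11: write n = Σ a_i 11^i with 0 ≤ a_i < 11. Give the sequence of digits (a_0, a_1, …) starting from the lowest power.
(a_0, a_1, …) = (0, 2, 6, 1)

Repeated division by 11 gives the digits low-to-high: 2079 = 2·11^1 + 6·11^2 + 1·11^3. Digit sequence: (0, 2, 6, 1).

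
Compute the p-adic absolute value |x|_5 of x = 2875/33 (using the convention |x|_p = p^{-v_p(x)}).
|2875/33|_5 = 1/125

Step 1 — compute v_5(x) by factoring powers of 5 out of the numerator and denominator: v_5(2875/33) = 3. Step 2 — apply |x|_p = p^{-v_p(x)} = 5^{-3} = 1/125.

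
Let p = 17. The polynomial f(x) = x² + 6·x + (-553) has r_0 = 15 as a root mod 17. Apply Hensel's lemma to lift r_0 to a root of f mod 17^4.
r_3 = 18052 (mod 83521)

Hensel: r_{i+1} = r_i − f(r_i)·(f′(r_i))^{-1} mod 17^{i+2}, f′(x) = 2x + 6. Iterate:
  r_0 = 15 (mod 17)
  r_1 = 134 (mod 289)
  r_2 = 3313 (mod 4913)
  r_3 = 18052 (mod 83521)
Final: r = 18052 satisfies f(r) ≡ 0 mod 17^4.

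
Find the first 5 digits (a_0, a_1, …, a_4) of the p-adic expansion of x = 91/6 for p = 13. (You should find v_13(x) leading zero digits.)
(a_0, …, a_4) = (0, 12, 10, 10, 10)

v_13(91/6) = 1, so a_0 = ... = a_0 = 0. Factor out: x = 13^1 · u with u = 7/6 a unit in ℤ_13. Expand u iteratively via a_{v+i} = u_i mod 13, u_{i+1} = (u_i − a_{v+i})/13:
  u_0 = 7/6;  a_1 = 12;  u_1 = (u_0 − 12)/13 = -5/6
  u_1 = -5/6;  a_2 = 10;  u_2 = (u_1 − 10)/13 = -5/6
  u_2 = -5/6;  a_3 = 10;  u_3 = (u_2 − 10)/13 = -5/6
  u_3 = -5/6;  a_4 = 10;  u_4 = (u_3 − 10)/13 = -5/6
Digits: (0, 12, 10, 10, 10).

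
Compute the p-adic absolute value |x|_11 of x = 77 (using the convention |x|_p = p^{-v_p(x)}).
|77|_11 = 1/11

Step 1 — compute v_11(x) by factoring powers of 11 out of the numerator and denominator: v_11(77) = 1. Step 2 — apply |x|_p = p^{-v_p(x)} = 11^{-1} = 1/11.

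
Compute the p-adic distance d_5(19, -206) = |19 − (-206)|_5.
d_5(19, -206) = 1/25

Step 1 — x − y = 19 − (-206) = 225. Step 2 — v_5(225) = 2 (factor: 225 = (5^2 · 9); the sign does not affect v_p). Step 3 — |x − y|_5 = 5^{-2} = 1/25.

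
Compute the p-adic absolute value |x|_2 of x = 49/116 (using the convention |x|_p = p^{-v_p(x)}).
|49/116|_2 = 4

Step 1 — compute v_2(x) by factoring powers of 2 out of the numerator and denominator: v_2(49/116) = -2. Step 2 — apply |x|_p = p^{-v_p(x)} = 2^{2} = 4.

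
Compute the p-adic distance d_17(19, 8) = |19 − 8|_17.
d_17(19, 8) = 1

Step 1 — x − y = 19 − 8 = 11. Step 2 — v_17(11) = 0 (factor: 11 = (17^0 · 11); the sign does not affect v_p). Step 3 — |x − y|_17 = 17^{0} = 1.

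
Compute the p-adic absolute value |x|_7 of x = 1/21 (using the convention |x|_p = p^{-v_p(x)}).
|1/21|_7 = 7

Step 1 — compute v_7(x) by factoring powers of 7 out of the numerator and denominator: v_7(1/21) = -1. Step 2 — apply |x|_p = p^{-v_p(x)} = 7^{1} = 7.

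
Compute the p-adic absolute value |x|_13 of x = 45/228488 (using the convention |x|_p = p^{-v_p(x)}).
|45/228488|_13 = 28561

Step 1 — compute v_13(x) by factoring powers of 13 out of the numerator and denominator: v_13(45/228488) = -4. Step 2 — apply |x|_p = p^{-v_p(x)} = 13^{4} = 28561.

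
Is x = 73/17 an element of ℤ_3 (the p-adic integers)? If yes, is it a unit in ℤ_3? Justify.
x ∈ ℤ_3^× (unit); v_3(x) = 0

ℤ_3 = {x ∈ ℚ_3 : v_3(x) ≥ 0} and ℤ_3^× = {x ∈ ℤ_3 : v_3(x) = 0}. Here v_3(73/17) = v_3(num) − v_3(den) = 0; compare against these criteria.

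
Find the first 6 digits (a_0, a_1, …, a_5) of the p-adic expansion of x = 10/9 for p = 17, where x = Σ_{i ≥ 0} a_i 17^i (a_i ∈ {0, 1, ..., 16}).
(a_0, …, a_5) = (3, 15, 1, 15, 1, 15)

v_17(10/9) = 0 (numerator and denominator both coprime to 17), so x ∈ ℤ_17^×. Compute digits iteratively via a_i = x_i mod 17, x_{i+1} = (x_i − a_i)/17, with x_0 = x:
  x_0 = 10/9;  a_0 = 3;  x_1 = (x_0 − 3)/17 = -1/9
  x_1 = -1/9;  a_1 = 15;  x_2 = (x_1 − 15)/17 = -8/9
  x_2 = -8/9;  a_2 = 1;  x_3 = (x_2 − 1)/17 = -1/9
  x_3 = -1/9;  a_3 = 15;  x_4 = (x_3 − 15)/17 = -8/9
  x_4 = -8/9;  a_4 = 1;  x_5 = (x_4 − 1)/17 = -1/9
  x_5 = -1/9;  a_5 = 15;  x_6 = (x_5 − 15)/17 = -8/9
Digits: (3, 15, 1, 15, 1, 15).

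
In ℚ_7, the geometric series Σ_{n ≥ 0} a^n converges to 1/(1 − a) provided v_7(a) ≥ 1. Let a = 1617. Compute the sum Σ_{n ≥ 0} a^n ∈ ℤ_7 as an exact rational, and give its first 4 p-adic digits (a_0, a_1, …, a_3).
Σ a^n = 1/(1 − a) = -1/1616;  first 4 digits = (1, 0, 5, 4)

v_7(a) = 2 ≥ 1, so the series converges in ℤ_7 to 1/(1 − a) = 1/(1 − 1617) = -1/1616. Expand this rational in ℤ_7: compute digits iteratively via d_i = x_i mod 7, x_{i+1} = (x_i − d_i)/7. The first 4 digits are (1, 0, 5, 4).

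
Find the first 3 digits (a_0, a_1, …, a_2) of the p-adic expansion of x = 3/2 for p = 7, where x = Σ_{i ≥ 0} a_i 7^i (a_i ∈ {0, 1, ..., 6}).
(a_0, …, a_2) = (5, 3, 3)

v_7(3/2) = 0 (numerator and denominator both coprime to 7), so x ∈ ℤ_7^×. Compute digits iteratively via a_i = x_i mod 7, x_{i+1} = (x_i − a_i)/7, with x_0 = x:
  x_0 = 3/2;  a_0 = 5;  x_1 = (x_0 − 5)/7 = -1/2
  x_1 = -1/2;  a_1 = 3;  x_2 = (x_1 − 3)/7 = -1/2
  x_2 = -1/2;  a_2 = 3;  x_3 = (x_2 − 3)/7 = -1/2
Digits: (5, 3, 3).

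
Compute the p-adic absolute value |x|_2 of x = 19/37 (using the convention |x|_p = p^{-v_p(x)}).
|19/37|_2 = 1

Step 1 — compute v_2(x) by factoring powers of 2 out of the numerator and denominator: v_2(19/37) = 0. Step 2 — apply |x|_p = p^{-v_p(x)} = 2^{0} = 1.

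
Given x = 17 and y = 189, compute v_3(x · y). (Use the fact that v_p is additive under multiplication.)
v_3(3213) = 3

v_p(x) = 0 (factor: 17 = 3^0 · 17); v_p(y) = 3 (factor: 189 = 3^3 · 7). Additivity: v_p(xy) = v_p(x) + v_p(y) = 0 + 3 = 3. (Direct check: xy = 3213 = 3^3 · (119).)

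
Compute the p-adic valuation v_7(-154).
v_7(-154) = 1

v_7(n) is the largest exponent k such that 7^k divides n. Factor out: -154 = -7^1 · 22. (Sign doesn't affect v_p.) So v_7(-154) = 1.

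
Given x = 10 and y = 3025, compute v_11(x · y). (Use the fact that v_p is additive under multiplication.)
v_11(30250) = 2

v_p(x) = 0 (factor: 10 = 11^0 · 10); v_p(y) = 2 (factor: 3025 = 11^2 · 25). Additivity: v_p(xy) = v_p(x) + v_p(y) = 0 + 2 = 2. (Direct check: xy = 30250 = 11^2 · (250).)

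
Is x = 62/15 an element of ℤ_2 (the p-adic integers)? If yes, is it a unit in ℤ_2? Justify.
x ∈ ℤ_2 but not a unit; v_2(x) = 1 > 0

ℤ_2 = {x ∈ ℚ_2 : v_2(x) ≥ 0} and ℤ_2^× = {x ∈ ℤ_2 : v_2(x) = 0}. Here v_2(62/15) = v_2(num) − v_2(den) = 1; compare against these criteria.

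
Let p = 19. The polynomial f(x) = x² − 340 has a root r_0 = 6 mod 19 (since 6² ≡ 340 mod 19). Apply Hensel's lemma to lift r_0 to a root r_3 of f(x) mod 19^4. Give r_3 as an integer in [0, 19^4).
r_3 = 49007 (mod 130321)

Hensel's recurrence: r_{i+1} = r_i − f(r_i)·(f′(r_i))^{-1} mod 19^{i+2}, with f′(x) = 2x. Iterate:
  r_0 = 6 (mod 19)
  r_1 = 272 (mod 361)
  r_2 = 994 (mod 6859)
  r_3 = 49007 (mod 130321)
Final: r_3 = 49007, and one checks f(r_3) ≡ 0 mod 19^4.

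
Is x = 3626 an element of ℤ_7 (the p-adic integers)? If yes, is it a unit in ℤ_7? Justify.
x ∈ ℤ_7 but not a unit; v_7(x) = 2 > 0

ℤ_7 = {x ∈ ℚ_7 : v_7(x) ≥ 0} and ℤ_7^× = {x ∈ ℤ_7 : v_7(x) = 0}. Here v_7(3626) = v_7(num) − v_7(den) = 2; compare against these criteria.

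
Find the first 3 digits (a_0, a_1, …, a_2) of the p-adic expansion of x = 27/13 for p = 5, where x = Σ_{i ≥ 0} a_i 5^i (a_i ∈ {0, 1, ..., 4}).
(a_0, …, a_2) = (4, 0, 3)

v_5(27/13) = 0 (numerator and denominator both coprime to 5), so x ∈ ℤ_5^×. Compute digits iteratively via a_i = x_i mod 5, x_{i+1} = (x_i − a_i)/5, with x_0 = x:
  x_0 = 27/13;  a_0 = 4;  x_1 = (x_0 − 4)/5 = -5/13
  x_1 = -5/13;  a_1 = 0;  x_2 = (x_1 − 0)/5 = -1/13
  x_2 = -1/13;  a_2 = 3;  x_3 = (x_2 − 3)/5 = -8/13
Digits: (4, 0, 3).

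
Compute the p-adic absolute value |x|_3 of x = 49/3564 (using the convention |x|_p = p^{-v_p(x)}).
|49/3564|_3 = 81

Step 1 — compute v_3(x) by factoring powers of 3 out of the numerator and denominator: v_3(49/3564) = -4. Step 2 — apply |x|_p = p^{-v_p(x)} = 3^{4} = 81.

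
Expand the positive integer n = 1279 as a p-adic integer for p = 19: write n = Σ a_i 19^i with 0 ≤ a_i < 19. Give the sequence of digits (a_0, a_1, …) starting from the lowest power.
(a_0, a_1, …) = (6, 10, 3)

Repeated division by 19 gives the digits low-to-high: 1279 = 6 + 10·19^1 + 3·19^2. Digit sequence: (6, 10, 3).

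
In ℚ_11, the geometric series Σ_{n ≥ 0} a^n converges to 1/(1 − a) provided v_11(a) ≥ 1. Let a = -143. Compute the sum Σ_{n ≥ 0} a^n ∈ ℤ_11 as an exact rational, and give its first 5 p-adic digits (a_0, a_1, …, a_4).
Σ a^n = 1/(1 − a) = 1/144;  first 5 digits = (1, 9, 2, 7, 4)

v_11(a) = 1 ≥ 1, so the series converges in ℤ_11 to 1/(1 − a) = 1/(1 − (-143)) = 1/144. Expand this rational in ℤ_11: compute digits iteratively via d_i = x_i mod 11, x_{i+1} = (x_i − d_i)/11. The first 5 digits are (1, 9, 2, 7, 4).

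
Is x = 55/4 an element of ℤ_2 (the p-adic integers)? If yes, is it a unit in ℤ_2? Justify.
x ∉ ℤ_2 (v_2(x) = -2 < 0)

ℤ_2 = {x ∈ ℚ_2 : v_2(x) ≥ 0} and ℤ_2^× = {x ∈ ℤ_2 : v_2(x) = 0}. Here v_2(55/4) = v_2(num) − v_2(den) = -2; compare against these criteria.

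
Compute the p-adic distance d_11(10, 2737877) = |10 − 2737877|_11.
d_11(10, 2737877) = 1/161051

Step 1 — x − y = 10 − 2737877 = -2737867. Step 2 — v_11(-2737867) = 5 (factor: -2737867 = −(11^5 · 17); the sign does not affect v_p). Step 3 — |x − y|_11 = 11^{-5} = 1/161051.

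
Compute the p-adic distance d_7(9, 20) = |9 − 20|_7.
d_7(9, 20) = 1

Step 1 — x − y = 9 − 20 = -11. Step 2 — v_7(-11) = 0 (factor: -11 = −(7^0 · 11); the sign does not affect v_p). Step 3 — |x − y|_7 = 7^{0} = 1.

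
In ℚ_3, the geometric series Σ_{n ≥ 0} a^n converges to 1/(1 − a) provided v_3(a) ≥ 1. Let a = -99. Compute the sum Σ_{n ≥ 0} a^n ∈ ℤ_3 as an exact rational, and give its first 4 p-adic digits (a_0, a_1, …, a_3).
Σ a^n = 1/(1 − a) = 1/100;  first 4 digits = (1, 0, 1, 2)

v_3(a) = 2 ≥ 1, so the series converges in ℤ_3 to 1/(1 − a) = 1/(1 − (-99)) = 1/100. Expand this rational in ℤ_3: compute digits iteratively via d_i = x_i mod 3, x_{i+1} = (x_i − d_i)/3. The first 4 digits are (1, 0, 1, 2).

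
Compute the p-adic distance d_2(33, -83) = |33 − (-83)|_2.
d_2(33, -83) = 1/4

Step 1 — x − y = 33 − (-83) = 116. Step 2 — v_2(116) = 2 (factor: 116 = (2^2 · 29); the sign does not affect v_p). Step 3 — |x − y|_2 = 2^{-2} = 1/4.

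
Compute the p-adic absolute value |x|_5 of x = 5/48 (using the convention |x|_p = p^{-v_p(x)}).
|5/48|_5 = 1/5

Step 1 — compute v_5(x) by factoring powers of 5 out of the numerator and denominator: v_5(5/48) = 1. Step 2 — apply |x|_p = p^{-v_p(x)} = 5^{-1} = 1/5.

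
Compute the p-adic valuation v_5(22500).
v_5(22500) = 4

v_5(n) is the largest exponent k such that 5^k divides n. Factor out: 22500 = 5^4 · 36. (Sign doesn't affect v_p.) So v_5(22500) = 4.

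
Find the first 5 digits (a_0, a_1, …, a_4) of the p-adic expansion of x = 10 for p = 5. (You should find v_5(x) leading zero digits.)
(a_0, …, a_4) = (0, 2, 0, 0, 0)

v_5(10) = 1, so a_0 = ... = a_0 = 0. Factor out: x = 5^1 · u with u = 2 a unit in ℤ_5. Expand u iteratively via a_{v+i} = u_i mod 5, u_{i+1} = (u_i − a_{v+i})/5:
  u_0 = 2;  a_1 = 2;  u_1 = (u_0 − 2)/5 = 0
  u_1 = 0;  a_2 = 0;  u_2 = (u_1 − 0)/5 = 0
  u_2 = 0;  a_3 = 0;  u_3 = (u_2 − 0)/5 = 0
  u_3 = 0;  a_4 = 0;  u_4 = (u_3 − 0)/5 = 0
Digits: (0, 2, 0, 0, 0).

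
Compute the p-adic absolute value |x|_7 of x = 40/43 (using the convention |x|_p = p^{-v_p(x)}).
|40/43|_7 = 1

Step 1 — compute v_7(x) by factoring powers of 7 out of the numerator and denominator: v_7(40/43) = 0. Step 2 — apply |x|_p = p^{-v_p(x)} = 7^{0} = 1.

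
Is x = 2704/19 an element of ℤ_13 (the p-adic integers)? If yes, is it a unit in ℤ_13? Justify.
x ∈ ℤ_13 but not a unit; v_13(x) = 2 > 0

ℤ_13 = {x ∈ ℚ_13 : v_13(x) ≥ 0} and ℤ_13^× = {x ∈ ℤ_13 : v_13(x) = 0}. Here v_13(2704/19) = v_13(num) − v_13(den) = 2; compare against these criteria.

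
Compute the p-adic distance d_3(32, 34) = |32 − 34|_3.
d_3(32, 34) = 1

Step 1 — x − y = 32 − 34 = -2. Step 2 — v_3(-2) = 0 (factor: -2 = −(3^0 · 2); the sign does not affect v_p). Step 3 — |x − y|_3 = 3^{0} = 1.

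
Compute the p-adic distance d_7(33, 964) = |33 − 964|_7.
d_7(33, 964) = 1/49

Step 1 — x − y = 33 − 964 = -931. Step 2 — v_7(-931) = 2 (factor: -931 = −(7^2 · 19); the sign does not affect v_p). Step 3 — |x − y|_7 = 7^{-2} = 1/49.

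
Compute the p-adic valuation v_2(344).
v_2(344) = 3

v_2(n) is the largest exponent k such that 2^k divides n. Factor out: 344 = 2^3 · 43. (Sign doesn't affect v_p.) So v_2(344) = 3.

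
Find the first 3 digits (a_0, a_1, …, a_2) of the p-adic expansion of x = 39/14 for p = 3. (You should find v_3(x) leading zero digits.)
(a_0, …, a_2) = (0, 2, 2)

v_3(39/14) = 1, so a_0 = ... = a_0 = 0. Factor out: x = 3^1 · u with u = 13/14 a unit in ℤ_3. Expand u iteratively via a_{v+i} = u_i mod 3, u_{i+1} = (u_i − a_{v+i})/3:
  u_0 = 13/14;  a_1 = 2;  u_1 = (u_0 − 2)/3 = -5/14
  u_1 = -5/14;  a_2 = 2;  u_2 = (u_1 − 2)/3 = -11/14
Digits: (0, 2, 2).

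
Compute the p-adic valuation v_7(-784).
v_7(-784) = 2

v_7(n) is the largest exponent k such that 7^k divides n. Factor out: -784 = -7^2 · 16. (Sign doesn't affect v_p.) So v_7(-784) = 2.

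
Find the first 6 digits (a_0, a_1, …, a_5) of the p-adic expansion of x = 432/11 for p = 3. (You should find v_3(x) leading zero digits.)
(a_0, …, a_5) = (0, 0, 0, 2, 2, 2)

v_3(432/11) = 3, so a_0 = ... = a_2 = 0. Factor out: x = 3^3 · u with u = 16/11 a unit in ℤ_3. Expand u iteratively via a_{v+i} = u_i mod 3, u_{i+1} = (u_i − a_{v+i})/3:
  u_0 = 16/11;  a_3 = 2;  u_1 = (u_0 − 2)/3 = -2/11
  u_1 = -2/11;  a_4 = 2;  u_2 = (u_1 − 2)/3 = -8/11
  u_2 = -8/11;  a_5 = 2;  u_3 = (u_2 − 2)/3 = -10/11
Digits: (0, 0, 0, 2, 2, 2).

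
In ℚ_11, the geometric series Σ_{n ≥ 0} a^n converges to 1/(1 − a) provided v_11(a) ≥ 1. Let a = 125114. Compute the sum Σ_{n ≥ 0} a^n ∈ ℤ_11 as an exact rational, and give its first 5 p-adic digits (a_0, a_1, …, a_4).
Σ a^n = 1/(1 − a) = -1/125113;  first 5 digits = (1, 0, 0, 6, 8)

v_11(a) = 3 ≥ 1, so the series converges in ℤ_11 to 1/(1 − a) = 1/(1 − 125114) = -1/125113. Expand this rational in ℤ_11: compute digits iteratively via d_i = x_i mod 11, x_{i+1} = (x_i − d_i)/11. The first 5 digits are (1, 0, 0, 6, 8).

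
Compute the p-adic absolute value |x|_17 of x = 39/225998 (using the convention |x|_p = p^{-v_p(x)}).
|39/225998|_17 = 4913

Step 1 — compute v_17(x) by factoring powers of 17 out of the numerator and denominator: v_17(39/225998) = -3. Step 2 — apply |x|_p = p^{-v_p(x)} = 17^{3} = 4913.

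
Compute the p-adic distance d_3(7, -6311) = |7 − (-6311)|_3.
d_3(7, -6311) = 1/243

Step 1 — x − y = 7 − (-6311) = 6318. Step 2 — v_3(6318) = 5 (factor: 6318 = (3^5 · 26); the sign does not affect v_p). Step 3 — |x − y|_3 = 3^{-5} = 1/243.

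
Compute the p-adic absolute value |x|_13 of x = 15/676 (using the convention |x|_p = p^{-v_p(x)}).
|15/676|_13 = 169

Step 1 — compute v_13(x) by factoring powers of 13 out of the numerator and denominator: v_13(15/676) = -2. Step 2 — apply |x|_p = p^{-v_p(x)} = 13^{2} = 169.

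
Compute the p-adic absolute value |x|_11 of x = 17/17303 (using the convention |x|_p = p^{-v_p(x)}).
|17/17303|_11 = 1331

Step 1 — compute v_11(x) by factoring powers of 11 out of the numerator and denominator: v_11(17/17303) = -3. Step 2 — apply |x|_p = p^{-v_p(x)} = 11^{3} = 1331.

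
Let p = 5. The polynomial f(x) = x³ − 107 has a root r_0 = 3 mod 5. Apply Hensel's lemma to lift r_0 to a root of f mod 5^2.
r_1 = 18 (mod 25)

Hensel: r_{i+1} = r_i − f(r_i)/f′(r_i) mod 5^{i+2}, where f′(x) = 3x². Iterate:
  r_0 = 3 (mod 5)
  r_1 = 18 (mod 25)
Final: r = 18 with f(r) ≡ 0 mod 5^2.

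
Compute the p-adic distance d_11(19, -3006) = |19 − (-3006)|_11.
d_11(19, -3006) = 1/121

Step 1 — x − y = 19 − (-3006) = 3025. Step 2 — v_11(3025) = 2 (factor: 3025 = (11^2 · 25); the sign does not affect v_p). Step 3 — |x − y|_11 = 11^{-2} = 1/121.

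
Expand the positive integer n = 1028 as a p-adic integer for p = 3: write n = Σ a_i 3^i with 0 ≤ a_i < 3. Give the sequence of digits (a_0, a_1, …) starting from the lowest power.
(a_0, a_1, …) = (2, 0, 0, 2, 0, 1, 1)

Repeated division by 3 gives the digits low-to-high: 1028 = 2 + 2·3^3 + 1·3^5 + 1·3^6. Digit sequence: (2, 0, 0, 2, 0, 1, 1).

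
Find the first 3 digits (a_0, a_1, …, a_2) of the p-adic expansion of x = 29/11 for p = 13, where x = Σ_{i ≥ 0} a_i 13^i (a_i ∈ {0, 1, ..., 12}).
(a_0, …, a_2) = (5, 1, 7)

v_13(29/11) = 0 (numerator and denominator both coprime to 13), so x ∈ ℤ_13^×. Compute digits iteratively via a_i = x_i mod 13, x_{i+1} = (x_i − a_i)/13, with x_0 = x:
  x_0 = 29/11;  a_0 = 5;  x_1 = (x_0 − 5)/13 = -2/11
  x_1 = -2/11;  a_1 = 1;  x_2 = (x_1 − 1)/13 = -1/11
  x_2 = -1/11;  a_2 = 7;  x_3 = (x_2 − 7)/13 = -6/11
Digits: (5, 1, 7).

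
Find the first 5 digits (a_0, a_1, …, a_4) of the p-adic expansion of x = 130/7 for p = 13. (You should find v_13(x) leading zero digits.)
(a_0, …, a_4) = (0, 7, 7, 5, 7)

v_13(130/7) = 1, so a_0 = ... = a_0 = 0. Factor out: x = 13^1 · u with u = 10/7 a unit in ℤ_13. Expand u iteratively via a_{v+i} = u_i mod 13, u_{i+1} = (u_i − a_{v+i})/13:
  u_0 = 10/7;  a_1 = 7;  u_1 = (u_0 − 7)/13 = -3/7
  u_1 = -3/7;  a_2 = 7;  u_2 = (u_1 − 7)/13 = -4/7
  u_2 = -4/7;  a_3 = 5;  u_3 = (u_2 − 5)/13 = -3/7
  u_3 = -3/7;  a_4 = 7;  u_4 = (u_3 − 7)/13 = -4/7
Digits: (0, 7, 7, 5, 7).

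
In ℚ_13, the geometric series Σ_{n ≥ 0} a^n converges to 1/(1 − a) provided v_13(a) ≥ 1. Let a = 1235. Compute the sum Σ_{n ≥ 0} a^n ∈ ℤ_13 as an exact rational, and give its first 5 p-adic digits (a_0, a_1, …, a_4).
Σ a^n = 1/(1 − a) = -1/1234;  first 5 digits = (1, 4, 10, 4, 0)

v_13(a) = 1 ≥ 1, so the series converges in ℤ_13 to 1/(1 − a) = 1/(1 − 1235) = -1/1234. Expand this rational in ℤ_13: compute digits iteratively via d_i = x_i mod 13, x_{i+1} = (x_i − d_i)/13. The first 5 digits are (1, 4, 10, 4, 0).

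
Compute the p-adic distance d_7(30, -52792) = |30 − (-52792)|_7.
d_7(30, -52792) = 1/2401

Step 1 — x − y = 30 − (-52792) = 52822. Step 2 — v_7(52822) = 4 (factor: 52822 = (7^4 · 22); the sign does not affect v_p). Step 3 — |x − y|_7 = 7^{-4} = 1/2401.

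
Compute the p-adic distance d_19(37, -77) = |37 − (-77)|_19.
d_19(37, -77) = 1/19

Step 1 — x − y = 37 − (-77) = 114. Step 2 — v_19(114) = 1 (factor: 114 = (19^1 · 6); the sign does not affect v_p). Step 3 — |x − y|_19 = 19^{-1} = 1/19.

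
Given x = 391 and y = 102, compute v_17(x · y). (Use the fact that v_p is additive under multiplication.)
v_17(39882) = 2

v_p(x) = 1 (factor: 391 = 17^1 · 23); v_p(y) = 1 (factor: 102 = 17^1 · 6). Additivity: v_p(xy) = v_p(x) + v_p(y) = 1 + 1 = 2. (Direct check: xy = 39882 = 17^2 · (138).)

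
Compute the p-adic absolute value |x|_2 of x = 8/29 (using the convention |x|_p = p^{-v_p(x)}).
|8/29|_2 = 1/8

Step 1 — compute v_2(x) by factoring powers of 2 out of the numerator and denominator: v_2(8/29) = 3. Step 2 — apply |x|_p = p^{-v_p(x)} = 2^{-3} = 1/8.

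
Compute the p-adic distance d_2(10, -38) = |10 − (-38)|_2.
d_2(10, -38) = 1/16

Step 1 — x − y = 10 − (-38) = 48. Step 2 — v_2(48) = 4 (factor: 48 = (2^4 · 3); the sign does not affect v_p). Step 3 — |x − y|_2 = 2^{-4} = 1/16.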